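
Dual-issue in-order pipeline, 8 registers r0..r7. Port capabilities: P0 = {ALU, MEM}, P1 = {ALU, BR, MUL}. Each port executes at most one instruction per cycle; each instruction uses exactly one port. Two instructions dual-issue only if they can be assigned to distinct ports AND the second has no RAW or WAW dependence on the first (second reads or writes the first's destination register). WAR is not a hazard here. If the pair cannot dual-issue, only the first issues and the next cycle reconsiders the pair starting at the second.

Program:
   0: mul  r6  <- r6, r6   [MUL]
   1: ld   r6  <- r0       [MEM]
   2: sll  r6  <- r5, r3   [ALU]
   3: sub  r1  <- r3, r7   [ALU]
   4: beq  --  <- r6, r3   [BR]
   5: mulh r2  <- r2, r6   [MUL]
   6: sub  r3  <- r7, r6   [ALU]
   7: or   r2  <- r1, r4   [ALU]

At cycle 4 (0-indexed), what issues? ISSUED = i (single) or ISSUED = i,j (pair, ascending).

c0: i0 mul  WAW r6
c1: i1 ld  WAW r6
c2: i2/i3 sll/sub  2-wide
c3: i4 beq  no-port BR/MUL
c4: i5/i6 mulh/sub  2-wide
c5: i7 or  tail

ISSUED = 5,6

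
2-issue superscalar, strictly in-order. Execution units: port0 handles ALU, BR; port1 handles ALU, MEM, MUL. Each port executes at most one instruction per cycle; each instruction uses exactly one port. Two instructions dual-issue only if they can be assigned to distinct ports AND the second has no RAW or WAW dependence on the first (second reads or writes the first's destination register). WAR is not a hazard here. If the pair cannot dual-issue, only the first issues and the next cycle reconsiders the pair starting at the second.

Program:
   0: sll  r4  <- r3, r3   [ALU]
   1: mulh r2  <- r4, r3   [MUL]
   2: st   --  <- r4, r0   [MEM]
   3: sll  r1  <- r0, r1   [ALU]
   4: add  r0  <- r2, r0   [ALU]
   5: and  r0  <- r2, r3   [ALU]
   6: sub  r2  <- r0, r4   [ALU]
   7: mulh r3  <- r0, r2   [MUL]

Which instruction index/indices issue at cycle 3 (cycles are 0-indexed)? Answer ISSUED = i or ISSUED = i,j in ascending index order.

ISSUED = 4

[0] i0  sll  -- RAW r4
[1] i1  mulh  -- no-port MUL/MEM
[2] i2,i3  st/sll  -- pair
[3] i4  add  -- WAW r0
[4] i5  and  -- RAW r0
[5] i6  sub  -- RAW r2
[6] i7  mulh  -- tail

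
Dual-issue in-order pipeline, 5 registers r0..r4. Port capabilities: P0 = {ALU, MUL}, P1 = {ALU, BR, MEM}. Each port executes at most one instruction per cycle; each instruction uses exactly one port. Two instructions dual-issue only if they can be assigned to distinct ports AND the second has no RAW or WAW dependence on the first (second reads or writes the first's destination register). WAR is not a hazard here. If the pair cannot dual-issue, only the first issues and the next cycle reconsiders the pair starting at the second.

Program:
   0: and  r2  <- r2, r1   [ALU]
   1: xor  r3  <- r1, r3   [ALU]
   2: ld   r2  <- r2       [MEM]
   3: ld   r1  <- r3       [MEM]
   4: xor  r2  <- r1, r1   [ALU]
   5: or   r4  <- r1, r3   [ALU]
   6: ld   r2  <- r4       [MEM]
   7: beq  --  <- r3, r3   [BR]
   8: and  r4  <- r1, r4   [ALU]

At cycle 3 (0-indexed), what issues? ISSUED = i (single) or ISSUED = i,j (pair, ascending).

0. and+xor @i0+i1  | 2-wide
1. ld @i2  | no-port MEM/MEM
2. ld @i3  | RAW r1
3. xor+or @i4+i5  | 2-wide
4. ld @i6  | no-port MEM/BR
5. beq+and @i7+i8  | 2-wide

ISSUED = 4,5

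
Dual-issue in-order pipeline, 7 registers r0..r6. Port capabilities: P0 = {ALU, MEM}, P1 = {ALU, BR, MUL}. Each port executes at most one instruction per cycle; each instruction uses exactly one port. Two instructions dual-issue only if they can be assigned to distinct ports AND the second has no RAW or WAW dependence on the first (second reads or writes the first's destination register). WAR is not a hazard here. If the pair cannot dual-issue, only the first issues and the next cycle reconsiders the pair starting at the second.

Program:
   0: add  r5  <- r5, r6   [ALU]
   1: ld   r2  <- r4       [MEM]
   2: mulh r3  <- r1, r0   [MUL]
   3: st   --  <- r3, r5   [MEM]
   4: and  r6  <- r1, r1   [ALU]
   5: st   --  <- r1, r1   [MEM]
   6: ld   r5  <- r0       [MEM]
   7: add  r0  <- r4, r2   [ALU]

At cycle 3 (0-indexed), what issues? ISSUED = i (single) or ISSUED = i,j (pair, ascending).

ISSUED = 5

t=0 i0,i1:add.ALU+ld.MEM ; dual
t=1 i2:mulh.MUL ; RAW r3
t=2 i3,i4:st.MEM+and.ALU ; dual
t=3 i5:st.MEM ; no-port MEM/MEM
t=4 i6,i7:ld.MEM+add.ALU ; dual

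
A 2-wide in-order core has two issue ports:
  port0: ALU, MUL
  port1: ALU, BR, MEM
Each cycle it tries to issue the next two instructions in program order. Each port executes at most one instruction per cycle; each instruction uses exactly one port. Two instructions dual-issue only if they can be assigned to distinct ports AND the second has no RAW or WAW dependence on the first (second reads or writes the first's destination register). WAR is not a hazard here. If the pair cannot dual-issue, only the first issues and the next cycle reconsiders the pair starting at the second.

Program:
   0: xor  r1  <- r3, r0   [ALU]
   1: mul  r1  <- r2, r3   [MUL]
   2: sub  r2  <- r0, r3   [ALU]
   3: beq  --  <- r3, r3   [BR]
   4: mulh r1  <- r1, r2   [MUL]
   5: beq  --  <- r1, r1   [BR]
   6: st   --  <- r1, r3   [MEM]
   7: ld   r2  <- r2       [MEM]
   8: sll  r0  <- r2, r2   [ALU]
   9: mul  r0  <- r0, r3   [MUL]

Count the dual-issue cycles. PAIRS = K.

0. xor.ALU @i0  | WAW r1
1. mul.MUL;sub.ALU @i1&i2  | pair
2. beq.BR;mulh.MUL @i3&i4  | pair
3. beq.BR @i5  | no-port BR/MEM
4. st.MEM @i6  | no-port MEM/MEM
5. ld.MEM @i7  | RAW r2
6. sll.ALU @i8  | RAW+WAW r0
7. mul.MUL @i9  | tail

PAIRS = 2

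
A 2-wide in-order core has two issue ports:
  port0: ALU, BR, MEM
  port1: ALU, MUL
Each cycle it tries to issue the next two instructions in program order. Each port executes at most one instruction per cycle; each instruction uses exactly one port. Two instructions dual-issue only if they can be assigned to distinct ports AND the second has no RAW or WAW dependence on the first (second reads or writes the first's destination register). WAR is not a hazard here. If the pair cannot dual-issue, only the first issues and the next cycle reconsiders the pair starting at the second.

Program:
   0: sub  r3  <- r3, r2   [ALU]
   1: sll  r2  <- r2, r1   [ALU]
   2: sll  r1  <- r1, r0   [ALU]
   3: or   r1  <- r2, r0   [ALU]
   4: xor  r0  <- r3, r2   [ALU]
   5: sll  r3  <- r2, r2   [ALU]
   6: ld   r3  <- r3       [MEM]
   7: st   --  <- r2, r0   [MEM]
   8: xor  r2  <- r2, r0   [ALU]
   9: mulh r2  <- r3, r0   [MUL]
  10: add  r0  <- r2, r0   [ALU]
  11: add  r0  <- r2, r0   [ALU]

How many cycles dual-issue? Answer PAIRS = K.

0. sub/sll @i0&i1  | dual
1. sll @i2  | WAW r1
2. or/xor @i3&i4  | dual
3. sll @i5  | RAW+WAW r3
4. ld @i6  | no-port MEM/MEM
5. st/xor @i7&i8  | dual
6. mulh @i9  | RAW r2
7. add @i10  | RAW+WAW r0
8. add @i11  | tail

PAIRS = 3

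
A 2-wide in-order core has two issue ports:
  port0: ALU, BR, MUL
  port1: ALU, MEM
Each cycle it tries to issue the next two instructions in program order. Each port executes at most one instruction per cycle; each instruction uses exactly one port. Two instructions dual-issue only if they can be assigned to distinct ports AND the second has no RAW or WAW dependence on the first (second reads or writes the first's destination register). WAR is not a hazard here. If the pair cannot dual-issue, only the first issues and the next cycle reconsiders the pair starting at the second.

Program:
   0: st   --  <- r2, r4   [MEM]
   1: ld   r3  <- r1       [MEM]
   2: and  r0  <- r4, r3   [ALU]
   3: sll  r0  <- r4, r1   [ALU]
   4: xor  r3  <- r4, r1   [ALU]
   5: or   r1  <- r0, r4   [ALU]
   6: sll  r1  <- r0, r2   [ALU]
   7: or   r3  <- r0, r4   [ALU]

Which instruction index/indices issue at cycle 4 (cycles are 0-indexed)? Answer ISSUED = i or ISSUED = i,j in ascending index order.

ISSUED = 5

  cy0 -> i0 (st.MEM) no-port MEM/MEM
  cy1 -> i1 (ld.MEM) RAW r3
  cy2 -> i2 (and.ALU) WAW r0
  cy3 -> i3+i4 (sll.ALU;xor.ALU) 2-wide
  cy4 -> i5 (or.ALU) WAW r1
  cy5 -> i6+i7 (sll.ALU;or.ALU) 2-wide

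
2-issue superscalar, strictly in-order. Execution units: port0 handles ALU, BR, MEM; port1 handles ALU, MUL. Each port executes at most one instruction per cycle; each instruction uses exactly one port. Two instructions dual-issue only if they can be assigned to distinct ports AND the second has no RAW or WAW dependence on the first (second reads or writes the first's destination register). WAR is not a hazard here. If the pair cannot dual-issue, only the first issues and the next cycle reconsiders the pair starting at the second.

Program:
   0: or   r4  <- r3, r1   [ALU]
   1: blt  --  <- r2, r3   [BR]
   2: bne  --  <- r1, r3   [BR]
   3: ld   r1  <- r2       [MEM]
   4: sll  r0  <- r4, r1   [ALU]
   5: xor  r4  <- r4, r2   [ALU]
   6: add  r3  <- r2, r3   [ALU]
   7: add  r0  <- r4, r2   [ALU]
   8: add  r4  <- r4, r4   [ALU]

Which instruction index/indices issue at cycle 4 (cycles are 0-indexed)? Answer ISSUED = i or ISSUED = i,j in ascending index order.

ISSUED = 6,7

c0: i0+i1 or.ALU blt.BR  pair
c1: i2 bne.BR  no-port BR/MEM
c2: i3 ld.MEM  RAW r1
c3: i4+i5 sll.ALU xor.ALU  pair
c4: i6+i7 add.ALU add.ALU  pair
c5: i8 add.ALU  tail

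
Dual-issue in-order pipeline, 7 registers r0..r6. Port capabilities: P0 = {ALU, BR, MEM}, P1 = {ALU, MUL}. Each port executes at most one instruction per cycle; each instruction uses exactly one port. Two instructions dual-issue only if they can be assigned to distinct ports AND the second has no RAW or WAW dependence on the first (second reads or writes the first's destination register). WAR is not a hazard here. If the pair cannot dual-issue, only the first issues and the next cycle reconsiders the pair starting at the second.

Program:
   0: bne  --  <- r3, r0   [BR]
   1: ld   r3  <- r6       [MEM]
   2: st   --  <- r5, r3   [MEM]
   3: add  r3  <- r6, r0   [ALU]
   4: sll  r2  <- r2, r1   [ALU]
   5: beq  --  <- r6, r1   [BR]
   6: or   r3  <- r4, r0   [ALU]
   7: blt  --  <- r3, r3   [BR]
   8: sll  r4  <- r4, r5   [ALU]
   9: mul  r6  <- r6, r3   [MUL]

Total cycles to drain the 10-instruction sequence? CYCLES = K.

0. bne @i0  | no-port BR/MEM
1. ld @i1  | no-port MEM/MEM
2. st/add @i2/i3  | pair
3. sll/beq @i4/i5  | pair
4. or @i6  | RAW r3
5. blt/sll @i7/i8  | pair
6. mul @i9  | tail

CYCLES = 7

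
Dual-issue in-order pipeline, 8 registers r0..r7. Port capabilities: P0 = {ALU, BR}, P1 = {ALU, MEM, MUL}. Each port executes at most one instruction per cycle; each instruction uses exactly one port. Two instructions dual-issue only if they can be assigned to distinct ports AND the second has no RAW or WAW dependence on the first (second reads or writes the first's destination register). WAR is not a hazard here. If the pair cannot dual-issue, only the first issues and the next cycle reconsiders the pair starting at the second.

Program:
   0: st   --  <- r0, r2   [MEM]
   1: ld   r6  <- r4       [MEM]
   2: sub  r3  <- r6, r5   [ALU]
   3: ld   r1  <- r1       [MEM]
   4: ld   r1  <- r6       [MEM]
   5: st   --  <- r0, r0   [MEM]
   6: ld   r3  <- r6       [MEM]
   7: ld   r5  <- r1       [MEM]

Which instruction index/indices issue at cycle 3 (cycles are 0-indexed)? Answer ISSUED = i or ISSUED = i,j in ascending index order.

ISSUED = 4

[0] i0  st  -- no-port MEM/MEM
[1] i1  ld  -- RAW r6
[2] i2+i3  sub+ld  -- pair
[3] i4  ld  -- no-port MEM/MEM
[4] i5  st  -- no-port MEM/MEM
[5] i6  ld  -- no-port MEM/MEM
[6] i7  ld  -- tail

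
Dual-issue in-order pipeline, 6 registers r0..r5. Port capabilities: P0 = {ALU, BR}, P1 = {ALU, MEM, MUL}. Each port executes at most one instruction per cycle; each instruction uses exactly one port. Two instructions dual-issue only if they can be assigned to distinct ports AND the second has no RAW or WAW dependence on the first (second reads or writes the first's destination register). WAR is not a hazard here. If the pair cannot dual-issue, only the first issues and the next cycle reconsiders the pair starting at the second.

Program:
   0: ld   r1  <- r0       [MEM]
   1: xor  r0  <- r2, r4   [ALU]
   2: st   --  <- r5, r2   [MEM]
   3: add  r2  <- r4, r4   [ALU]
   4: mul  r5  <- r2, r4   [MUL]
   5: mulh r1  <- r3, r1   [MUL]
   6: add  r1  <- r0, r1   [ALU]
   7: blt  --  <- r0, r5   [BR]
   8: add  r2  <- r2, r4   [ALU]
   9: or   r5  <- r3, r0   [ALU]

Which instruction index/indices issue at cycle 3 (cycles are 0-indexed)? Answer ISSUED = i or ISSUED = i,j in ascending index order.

c0: i0+i1 ld.MEM+xor.ALU  dual
c1: i2+i3 st.MEM+add.ALU  dual
c2: i4 mul.MUL  no-port MUL/MUL
c3: i5 mulh.MUL  RAW+WAW r1
c4: i6+i7 add.ALU+blt.BR  dual
c5: i8+i9 add.ALU+or.ALU  dual

ISSUED = 5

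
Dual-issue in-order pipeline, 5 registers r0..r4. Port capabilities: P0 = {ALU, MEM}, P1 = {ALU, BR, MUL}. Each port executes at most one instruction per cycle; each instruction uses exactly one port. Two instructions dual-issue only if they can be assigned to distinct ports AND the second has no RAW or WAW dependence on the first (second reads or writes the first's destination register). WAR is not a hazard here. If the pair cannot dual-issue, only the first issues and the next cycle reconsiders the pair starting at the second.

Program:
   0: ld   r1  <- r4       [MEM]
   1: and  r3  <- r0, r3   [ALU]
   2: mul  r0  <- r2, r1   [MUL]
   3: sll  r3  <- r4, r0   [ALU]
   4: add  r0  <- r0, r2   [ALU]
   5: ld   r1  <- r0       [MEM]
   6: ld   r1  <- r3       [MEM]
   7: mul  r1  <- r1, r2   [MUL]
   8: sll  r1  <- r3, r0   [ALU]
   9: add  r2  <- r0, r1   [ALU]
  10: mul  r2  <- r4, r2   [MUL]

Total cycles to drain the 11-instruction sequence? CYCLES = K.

CYCLES = 9

0. ld.MEM+and.ALU @i0/i1  | 2-wide
1. mul.MUL @i2  | RAW r0
2. sll.ALU+add.ALU @i3/i4  | 2-wide
3. ld.MEM @i5  | no-port MEM/MEM
4. ld.MEM @i6  | RAW+WAW r1
5. mul.MUL @i7  | WAW r1
6. sll.ALU @i8  | RAW r1
7. add.ALU @i9  | RAW+WAW r2
8. mul.MUL @i10  | tail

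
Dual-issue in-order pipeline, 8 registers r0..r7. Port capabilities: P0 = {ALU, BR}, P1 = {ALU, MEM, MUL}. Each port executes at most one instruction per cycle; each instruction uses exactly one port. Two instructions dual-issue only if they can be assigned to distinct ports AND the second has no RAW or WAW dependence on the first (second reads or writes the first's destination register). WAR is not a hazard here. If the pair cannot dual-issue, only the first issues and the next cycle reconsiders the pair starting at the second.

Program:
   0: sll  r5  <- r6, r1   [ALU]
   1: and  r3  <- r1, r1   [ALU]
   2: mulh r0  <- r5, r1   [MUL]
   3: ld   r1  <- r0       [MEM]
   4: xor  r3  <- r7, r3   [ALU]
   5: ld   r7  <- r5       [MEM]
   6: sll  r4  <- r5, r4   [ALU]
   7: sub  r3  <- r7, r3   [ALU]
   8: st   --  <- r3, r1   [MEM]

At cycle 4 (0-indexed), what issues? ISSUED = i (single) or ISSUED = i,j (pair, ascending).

0. sll and @i0+i1  | dual
1. mulh @i2  | no-port MUL/MEM
2. ld xor @i3+i4  | dual
3. ld sll @i5+i6  | dual
4. sub @i7  | RAW r3
5. st @i8  | tail

ISSUED = 7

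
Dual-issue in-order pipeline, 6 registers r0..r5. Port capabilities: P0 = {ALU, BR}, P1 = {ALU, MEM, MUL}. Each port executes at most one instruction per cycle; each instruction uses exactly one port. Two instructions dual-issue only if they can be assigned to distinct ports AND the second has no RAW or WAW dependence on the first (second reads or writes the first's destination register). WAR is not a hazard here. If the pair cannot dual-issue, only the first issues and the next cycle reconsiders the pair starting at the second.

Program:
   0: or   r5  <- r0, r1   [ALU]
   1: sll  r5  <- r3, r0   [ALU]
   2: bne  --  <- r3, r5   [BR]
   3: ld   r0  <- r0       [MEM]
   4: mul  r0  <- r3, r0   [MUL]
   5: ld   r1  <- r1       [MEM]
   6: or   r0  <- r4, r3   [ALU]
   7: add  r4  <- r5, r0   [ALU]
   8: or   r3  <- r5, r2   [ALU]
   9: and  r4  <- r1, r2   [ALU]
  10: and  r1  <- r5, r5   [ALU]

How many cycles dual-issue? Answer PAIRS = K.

PAIRS = 4

#0 head=0: or.ALU i0 WAW r5
#1 head=1: sll.ALU i1 RAW r5
#2 head=2: bne.BR;ld.MEM i2&i3 2-wide
#3 head=4: mul.MUL i4 no-port MUL/MEM
#4 head=5: ld.MEM;or.ALU i5&i6 2-wide
#5 head=7: add.ALU;or.ALU i7&i8 2-wide
#6 head=9: and.ALU;and.ALU i9&i10 2-wide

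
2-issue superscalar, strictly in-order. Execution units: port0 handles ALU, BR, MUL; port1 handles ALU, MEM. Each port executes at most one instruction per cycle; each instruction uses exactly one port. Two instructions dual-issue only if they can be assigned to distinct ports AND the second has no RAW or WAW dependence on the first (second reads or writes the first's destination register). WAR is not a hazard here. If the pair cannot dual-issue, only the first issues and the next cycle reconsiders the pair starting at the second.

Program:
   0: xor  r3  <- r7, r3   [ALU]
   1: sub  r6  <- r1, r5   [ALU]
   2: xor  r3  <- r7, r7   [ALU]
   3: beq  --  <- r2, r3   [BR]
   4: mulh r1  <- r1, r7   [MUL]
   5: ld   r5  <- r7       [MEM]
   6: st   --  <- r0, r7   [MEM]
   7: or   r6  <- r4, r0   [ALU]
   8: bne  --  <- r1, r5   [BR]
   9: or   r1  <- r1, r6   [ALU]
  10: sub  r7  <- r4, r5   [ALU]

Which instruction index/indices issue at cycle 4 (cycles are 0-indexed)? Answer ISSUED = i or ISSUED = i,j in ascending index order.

ISSUED = 6,7

c0: i0+i1 xor/sub  2-wide
c1: i2 xor  RAW r3
c2: i3 beq  no-port BR/MUL
c3: i4+i5 mulh/ld  2-wide
c4: i6+i7 st/or  2-wide
c5: i8+i9 bne/or  2-wide
c6: i10 sub  tail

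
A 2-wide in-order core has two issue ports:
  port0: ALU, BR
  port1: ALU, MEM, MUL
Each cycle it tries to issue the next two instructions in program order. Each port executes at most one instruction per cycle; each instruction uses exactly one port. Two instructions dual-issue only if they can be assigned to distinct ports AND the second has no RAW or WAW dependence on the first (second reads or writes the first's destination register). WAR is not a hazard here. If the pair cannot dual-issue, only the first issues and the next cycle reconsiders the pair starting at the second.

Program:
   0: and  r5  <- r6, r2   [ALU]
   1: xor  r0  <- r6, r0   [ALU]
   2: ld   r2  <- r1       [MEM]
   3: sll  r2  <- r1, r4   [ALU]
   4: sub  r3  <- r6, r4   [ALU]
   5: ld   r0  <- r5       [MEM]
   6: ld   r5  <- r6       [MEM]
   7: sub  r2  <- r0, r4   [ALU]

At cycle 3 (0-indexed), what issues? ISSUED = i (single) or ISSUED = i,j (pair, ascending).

c0: i0&i1 and.ALU;xor.ALU  pair
c1: i2 ld.MEM  WAW r2
c2: i3&i4 sll.ALU;sub.ALU  pair
c3: i5 ld.MEM  no-port MEM/MEM
c4: i6&i7 ld.MEM;sub.ALU  pair

ISSUED = 5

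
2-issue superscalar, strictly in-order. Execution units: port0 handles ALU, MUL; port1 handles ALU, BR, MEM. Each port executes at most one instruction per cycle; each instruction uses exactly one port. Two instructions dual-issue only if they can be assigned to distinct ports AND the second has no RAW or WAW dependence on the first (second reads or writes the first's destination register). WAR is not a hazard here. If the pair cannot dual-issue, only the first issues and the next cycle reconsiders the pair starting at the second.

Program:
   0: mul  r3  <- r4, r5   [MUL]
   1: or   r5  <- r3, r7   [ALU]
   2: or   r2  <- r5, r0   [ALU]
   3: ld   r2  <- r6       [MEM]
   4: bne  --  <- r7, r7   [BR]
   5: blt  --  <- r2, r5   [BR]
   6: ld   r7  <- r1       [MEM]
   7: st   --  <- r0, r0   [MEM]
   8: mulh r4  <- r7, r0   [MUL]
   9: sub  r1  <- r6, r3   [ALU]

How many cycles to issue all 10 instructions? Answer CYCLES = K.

CYCLES = 9

  cy0 -> i0 (mul.MUL) RAW r3
  cy1 -> i1 (or.ALU) RAW r5
  cy2 -> i2 (or.ALU) WAW r2
  cy3 -> i3 (ld.MEM) no-port MEM/BR
  cy4 -> i4 (bne.BR) no-port BR/BR
  cy5 -> i5 (blt.BR) no-port BR/MEM
  cy6 -> i6 (ld.MEM) no-port MEM/MEM
  cy7 -> i7/i8 (st.MEM+mulh.MUL) dual
  cy8 -> i9 (sub.ALU) tail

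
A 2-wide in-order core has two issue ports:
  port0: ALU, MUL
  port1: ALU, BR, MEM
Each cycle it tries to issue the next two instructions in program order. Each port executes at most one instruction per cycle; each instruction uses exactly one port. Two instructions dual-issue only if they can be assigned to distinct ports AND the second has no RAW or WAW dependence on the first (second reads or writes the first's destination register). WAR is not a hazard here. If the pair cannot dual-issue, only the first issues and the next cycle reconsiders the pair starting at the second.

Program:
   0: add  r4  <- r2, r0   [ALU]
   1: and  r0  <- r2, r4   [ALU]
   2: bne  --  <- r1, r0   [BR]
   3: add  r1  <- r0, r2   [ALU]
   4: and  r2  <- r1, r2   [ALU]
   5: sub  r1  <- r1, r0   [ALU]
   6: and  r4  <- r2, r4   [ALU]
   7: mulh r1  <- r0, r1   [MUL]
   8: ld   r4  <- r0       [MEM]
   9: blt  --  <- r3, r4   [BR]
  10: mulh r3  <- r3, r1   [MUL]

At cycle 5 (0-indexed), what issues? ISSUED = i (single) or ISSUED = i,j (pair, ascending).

ISSUED = 8

  cy0 -> i0 (add.ALU) RAW r4
  cy1 -> i1 (and.ALU) RAW r0
  cy2 -> i2,i3 (bne.BR+add.ALU) 2-wide
  cy3 -> i4,i5 (and.ALU+sub.ALU) 2-wide
  cy4 -> i6,i7 (and.ALU+mulh.MUL) 2-wide
  cy5 -> i8 (ld.MEM) no-port MEM/BR
  cy6 -> i9,i10 (blt.BR+mulh.MUL) 2-wide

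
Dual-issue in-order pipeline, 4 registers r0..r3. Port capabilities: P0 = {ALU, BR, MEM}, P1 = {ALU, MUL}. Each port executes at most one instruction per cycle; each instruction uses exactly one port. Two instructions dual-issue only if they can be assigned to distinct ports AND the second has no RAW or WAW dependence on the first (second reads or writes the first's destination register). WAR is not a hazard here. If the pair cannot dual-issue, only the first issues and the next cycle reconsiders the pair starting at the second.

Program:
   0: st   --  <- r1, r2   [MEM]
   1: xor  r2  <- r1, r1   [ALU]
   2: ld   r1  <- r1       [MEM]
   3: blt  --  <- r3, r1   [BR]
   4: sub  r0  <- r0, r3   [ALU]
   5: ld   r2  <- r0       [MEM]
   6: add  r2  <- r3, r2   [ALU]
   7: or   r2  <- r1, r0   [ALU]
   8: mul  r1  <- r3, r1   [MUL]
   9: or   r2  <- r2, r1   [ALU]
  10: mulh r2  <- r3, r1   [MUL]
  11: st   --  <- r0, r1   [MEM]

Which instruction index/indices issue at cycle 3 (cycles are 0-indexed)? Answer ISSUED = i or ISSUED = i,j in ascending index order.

ISSUED = 5

t=0 i0/i1:st xor ; pair
t=1 i2:ld ; no-port MEM/BR
t=2 i3/i4:blt sub ; pair
t=3 i5:ld ; RAW+WAW r2
t=4 i6:add ; WAW r2
t=5 i7/i8:or mul ; pair
t=6 i9:or ; WAW r2
t=7 i10/i11:mulh st ; pair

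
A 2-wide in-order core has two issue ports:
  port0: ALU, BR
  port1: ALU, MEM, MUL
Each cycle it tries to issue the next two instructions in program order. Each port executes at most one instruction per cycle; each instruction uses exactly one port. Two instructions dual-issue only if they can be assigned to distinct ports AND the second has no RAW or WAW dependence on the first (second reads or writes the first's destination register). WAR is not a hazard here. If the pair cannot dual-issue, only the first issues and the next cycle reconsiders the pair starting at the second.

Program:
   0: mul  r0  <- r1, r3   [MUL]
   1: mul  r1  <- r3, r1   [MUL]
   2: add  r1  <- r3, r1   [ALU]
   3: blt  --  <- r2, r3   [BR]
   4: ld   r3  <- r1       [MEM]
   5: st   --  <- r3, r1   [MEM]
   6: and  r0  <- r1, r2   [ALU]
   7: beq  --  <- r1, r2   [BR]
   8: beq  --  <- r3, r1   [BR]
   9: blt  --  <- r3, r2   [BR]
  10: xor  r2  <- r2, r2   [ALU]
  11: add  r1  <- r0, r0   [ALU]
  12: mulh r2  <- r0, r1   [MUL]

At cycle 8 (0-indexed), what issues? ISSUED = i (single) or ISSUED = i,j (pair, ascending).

0. mul.MUL @i0  | no-port MUL/MUL
1. mul.MUL @i1  | RAW+WAW r1
2. add.ALU/blt.BR @i2+i3  | 2-wide
3. ld.MEM @i4  | no-port MEM/MEM
4. st.MEM/and.ALU @i5+i6  | 2-wide
5. beq.BR @i7  | no-port BR/BR
6. beq.BR @i8  | no-port BR/BR
7. blt.BR/xor.ALU @i9+i10  | 2-wide
8. add.ALU @i11  | RAW r1
9. mulh.MUL @i12  | tail

ISSUED = 11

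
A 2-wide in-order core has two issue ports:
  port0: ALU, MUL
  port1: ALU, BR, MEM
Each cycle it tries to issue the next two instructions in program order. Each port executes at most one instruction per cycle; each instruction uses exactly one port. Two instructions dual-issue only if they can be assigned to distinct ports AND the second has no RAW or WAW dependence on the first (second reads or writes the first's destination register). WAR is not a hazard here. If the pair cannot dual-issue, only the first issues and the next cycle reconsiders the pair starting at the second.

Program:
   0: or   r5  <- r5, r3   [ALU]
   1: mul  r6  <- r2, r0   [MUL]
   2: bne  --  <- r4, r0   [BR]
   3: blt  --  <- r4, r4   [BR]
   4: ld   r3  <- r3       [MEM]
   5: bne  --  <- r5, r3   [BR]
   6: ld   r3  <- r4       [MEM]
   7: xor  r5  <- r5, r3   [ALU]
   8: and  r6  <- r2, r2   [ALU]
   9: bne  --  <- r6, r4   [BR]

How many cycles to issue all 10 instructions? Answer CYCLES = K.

CYCLES = 8

  cy0 -> i0/i1 (or;mul) pair
  cy1 -> i2 (bne) no-port BR/BR
  cy2 -> i3 (blt) no-port BR/MEM
  cy3 -> i4 (ld) no-port MEM/BR
  cy4 -> i5 (bne) no-port BR/MEM
  cy5 -> i6 (ld) RAW r3
  cy6 -> i7/i8 (xor;and) pair
  cy7 -> i9 (bne) tail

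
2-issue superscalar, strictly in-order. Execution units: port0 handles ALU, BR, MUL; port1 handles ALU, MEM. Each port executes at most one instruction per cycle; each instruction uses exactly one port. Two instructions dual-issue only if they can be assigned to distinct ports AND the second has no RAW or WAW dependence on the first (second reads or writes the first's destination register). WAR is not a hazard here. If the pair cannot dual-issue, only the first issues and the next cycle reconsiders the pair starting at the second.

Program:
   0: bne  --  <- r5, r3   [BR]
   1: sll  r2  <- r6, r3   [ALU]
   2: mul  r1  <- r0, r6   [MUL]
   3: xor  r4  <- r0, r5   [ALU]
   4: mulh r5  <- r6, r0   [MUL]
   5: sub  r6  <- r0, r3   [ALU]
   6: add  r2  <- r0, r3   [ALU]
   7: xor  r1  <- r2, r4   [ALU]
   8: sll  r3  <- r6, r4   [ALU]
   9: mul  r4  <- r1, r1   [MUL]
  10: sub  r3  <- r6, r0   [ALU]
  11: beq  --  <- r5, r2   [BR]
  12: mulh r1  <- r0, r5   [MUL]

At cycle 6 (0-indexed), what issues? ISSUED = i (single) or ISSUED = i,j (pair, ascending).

ISSUED = 11

[0] i0+i1  bne.BR sll.ALU  -- dual
[1] i2+i3  mul.MUL xor.ALU  -- dual
[2] i4+i5  mulh.MUL sub.ALU  -- dual
[3] i6  add.ALU  -- RAW r2
[4] i7+i8  xor.ALU sll.ALU  -- dual
[5] i9+i10  mul.MUL sub.ALU  -- dual
[6] i11  beq.BR  -- no-port BR/MUL
[7] i12  mulh.MUL  -- tail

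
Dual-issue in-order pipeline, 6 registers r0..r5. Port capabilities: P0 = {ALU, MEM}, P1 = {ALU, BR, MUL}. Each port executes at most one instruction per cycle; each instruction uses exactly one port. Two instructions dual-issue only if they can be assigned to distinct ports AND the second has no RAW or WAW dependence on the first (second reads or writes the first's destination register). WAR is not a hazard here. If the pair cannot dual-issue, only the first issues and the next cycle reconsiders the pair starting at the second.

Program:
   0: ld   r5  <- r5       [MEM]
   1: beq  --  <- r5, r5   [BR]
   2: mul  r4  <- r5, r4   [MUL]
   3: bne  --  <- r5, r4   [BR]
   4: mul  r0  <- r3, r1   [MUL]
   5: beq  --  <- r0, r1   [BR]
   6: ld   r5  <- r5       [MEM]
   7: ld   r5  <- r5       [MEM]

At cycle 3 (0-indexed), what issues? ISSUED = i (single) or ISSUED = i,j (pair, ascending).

t=0 i0:ld.MEM ; RAW r5
t=1 i1:beq.BR ; no-port BR/MUL
t=2 i2:mul.MUL ; no-port MUL/BR
t=3 i3:bne.BR ; no-port BR/MUL
t=4 i4:mul.MUL ; no-port MUL/BR
t=5 i5,i6:beq.BR+ld.MEM ; 2-wide
t=6 i7:ld.MEM ; tail

ISSUED = 3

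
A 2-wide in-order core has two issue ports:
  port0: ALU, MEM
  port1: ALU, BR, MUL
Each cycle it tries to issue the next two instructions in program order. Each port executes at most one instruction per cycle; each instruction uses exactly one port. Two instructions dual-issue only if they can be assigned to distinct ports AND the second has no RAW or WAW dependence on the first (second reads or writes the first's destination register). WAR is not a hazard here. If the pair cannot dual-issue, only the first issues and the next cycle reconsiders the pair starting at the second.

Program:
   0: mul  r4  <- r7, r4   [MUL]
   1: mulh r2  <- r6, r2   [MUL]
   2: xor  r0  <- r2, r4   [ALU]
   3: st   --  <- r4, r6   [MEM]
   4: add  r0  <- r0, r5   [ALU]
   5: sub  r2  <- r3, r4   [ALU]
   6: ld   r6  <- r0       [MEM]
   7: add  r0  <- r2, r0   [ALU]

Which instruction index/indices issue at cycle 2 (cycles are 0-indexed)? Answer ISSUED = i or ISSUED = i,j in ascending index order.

#0 head=0: mul.MUL i0 no-port MUL/MUL
#1 head=1: mulh.MUL i1 RAW r2
#2 head=2: xor.ALU;st.MEM i2/i3 2-wide
#3 head=4: add.ALU;sub.ALU i4/i5 2-wide
#4 head=6: ld.MEM;add.ALU i6/i7 2-wide

ISSUED = 2,3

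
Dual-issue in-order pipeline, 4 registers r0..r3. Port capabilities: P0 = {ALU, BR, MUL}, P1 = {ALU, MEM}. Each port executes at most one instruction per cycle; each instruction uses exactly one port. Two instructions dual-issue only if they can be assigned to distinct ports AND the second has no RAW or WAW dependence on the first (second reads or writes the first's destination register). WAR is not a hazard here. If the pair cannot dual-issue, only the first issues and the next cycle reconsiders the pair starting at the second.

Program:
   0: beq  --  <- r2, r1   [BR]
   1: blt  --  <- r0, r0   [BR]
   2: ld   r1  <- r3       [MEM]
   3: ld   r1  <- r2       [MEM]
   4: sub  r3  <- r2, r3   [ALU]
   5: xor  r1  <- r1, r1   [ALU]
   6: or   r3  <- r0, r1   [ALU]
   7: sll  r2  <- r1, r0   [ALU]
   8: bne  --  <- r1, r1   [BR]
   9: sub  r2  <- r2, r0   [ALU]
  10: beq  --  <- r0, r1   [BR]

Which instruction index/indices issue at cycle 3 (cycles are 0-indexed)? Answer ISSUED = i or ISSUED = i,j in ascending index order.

ISSUED = 5

t=0 i0:beq ; no-port BR/BR
t=1 i1,i2:blt/ld ; dual
t=2 i3,i4:ld/sub ; dual
t=3 i5:xor ; RAW r1
t=4 i6,i7:or/sll ; dual
t=5 i8,i9:bne/sub ; dual
t=6 i10:beq ; tail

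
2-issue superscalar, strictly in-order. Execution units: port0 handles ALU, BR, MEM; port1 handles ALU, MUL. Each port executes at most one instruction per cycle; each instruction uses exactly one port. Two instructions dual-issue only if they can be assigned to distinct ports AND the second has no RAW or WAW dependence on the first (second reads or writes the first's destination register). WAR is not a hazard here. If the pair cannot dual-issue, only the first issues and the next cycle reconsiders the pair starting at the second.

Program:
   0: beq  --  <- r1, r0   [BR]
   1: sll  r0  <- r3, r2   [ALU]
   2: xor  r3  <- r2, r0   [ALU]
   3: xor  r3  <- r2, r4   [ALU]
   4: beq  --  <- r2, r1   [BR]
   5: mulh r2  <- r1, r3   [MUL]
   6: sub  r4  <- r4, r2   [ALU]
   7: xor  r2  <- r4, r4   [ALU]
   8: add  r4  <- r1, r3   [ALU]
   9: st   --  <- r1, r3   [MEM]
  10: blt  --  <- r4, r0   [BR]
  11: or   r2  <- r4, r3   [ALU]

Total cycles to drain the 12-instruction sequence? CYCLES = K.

CYCLES = 8

0. beq.BR;sll.ALU @i0,i1  | pair
1. xor.ALU @i2  | WAW r3
2. xor.ALU;beq.BR @i3,i4  | pair
3. mulh.MUL @i5  | RAW r2
4. sub.ALU @i6  | RAW r4
5. xor.ALU;add.ALU @i7,i8  | pair
6. st.MEM @i9  | no-port MEM/BR
7. blt.BR;or.ALU @i10,i11  | pair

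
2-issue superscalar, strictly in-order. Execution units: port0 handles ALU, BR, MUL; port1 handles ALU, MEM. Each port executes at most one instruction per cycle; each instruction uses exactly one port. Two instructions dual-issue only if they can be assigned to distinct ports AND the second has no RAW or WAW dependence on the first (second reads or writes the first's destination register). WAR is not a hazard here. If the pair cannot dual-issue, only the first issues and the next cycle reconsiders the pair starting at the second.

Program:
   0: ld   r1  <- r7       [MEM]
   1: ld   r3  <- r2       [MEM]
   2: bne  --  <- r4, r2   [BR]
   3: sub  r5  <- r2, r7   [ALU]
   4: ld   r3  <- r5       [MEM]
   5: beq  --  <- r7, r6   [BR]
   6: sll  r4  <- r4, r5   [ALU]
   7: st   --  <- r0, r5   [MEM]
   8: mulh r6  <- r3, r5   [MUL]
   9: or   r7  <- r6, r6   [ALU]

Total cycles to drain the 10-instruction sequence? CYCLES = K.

0. ld @i0  | no-port MEM/MEM
1. ld/bne @i1&i2  | dual
2. sub @i3  | RAW r5
3. ld/beq @i4&i5  | dual
4. sll/st @i6&i7  | dual
5. mulh @i8  | RAW r6
6. or @i9  | tail

CYCLES = 7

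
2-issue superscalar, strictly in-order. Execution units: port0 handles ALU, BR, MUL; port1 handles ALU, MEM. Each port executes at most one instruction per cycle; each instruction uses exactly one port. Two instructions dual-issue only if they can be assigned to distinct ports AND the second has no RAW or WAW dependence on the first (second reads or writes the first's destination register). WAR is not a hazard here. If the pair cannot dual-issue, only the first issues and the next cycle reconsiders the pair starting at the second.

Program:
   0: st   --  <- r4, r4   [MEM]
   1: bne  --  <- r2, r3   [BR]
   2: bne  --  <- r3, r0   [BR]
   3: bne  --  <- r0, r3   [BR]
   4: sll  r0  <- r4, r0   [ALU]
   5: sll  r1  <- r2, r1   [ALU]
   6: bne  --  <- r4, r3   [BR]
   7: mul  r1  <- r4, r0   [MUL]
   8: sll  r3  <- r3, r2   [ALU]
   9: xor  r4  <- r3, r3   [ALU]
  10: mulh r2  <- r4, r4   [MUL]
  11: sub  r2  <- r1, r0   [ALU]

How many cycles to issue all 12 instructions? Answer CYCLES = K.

  cy0 -> i0&i1 (st.MEM;bne.BR) 2-wide
  cy1 -> i2 (bne.BR) no-port BR/BR
  cy2 -> i3&i4 (bne.BR;sll.ALU) 2-wide
  cy3 -> i5&i6 (sll.ALU;bne.BR) 2-wide
  cy4 -> i7&i8 (mul.MUL;sll.ALU) 2-wide
  cy5 -> i9 (xor.ALU) RAW r4
  cy6 -> i10 (mulh.MUL) WAW r2
  cy7 -> i11 (sub.ALU) tail

CYCLES = 8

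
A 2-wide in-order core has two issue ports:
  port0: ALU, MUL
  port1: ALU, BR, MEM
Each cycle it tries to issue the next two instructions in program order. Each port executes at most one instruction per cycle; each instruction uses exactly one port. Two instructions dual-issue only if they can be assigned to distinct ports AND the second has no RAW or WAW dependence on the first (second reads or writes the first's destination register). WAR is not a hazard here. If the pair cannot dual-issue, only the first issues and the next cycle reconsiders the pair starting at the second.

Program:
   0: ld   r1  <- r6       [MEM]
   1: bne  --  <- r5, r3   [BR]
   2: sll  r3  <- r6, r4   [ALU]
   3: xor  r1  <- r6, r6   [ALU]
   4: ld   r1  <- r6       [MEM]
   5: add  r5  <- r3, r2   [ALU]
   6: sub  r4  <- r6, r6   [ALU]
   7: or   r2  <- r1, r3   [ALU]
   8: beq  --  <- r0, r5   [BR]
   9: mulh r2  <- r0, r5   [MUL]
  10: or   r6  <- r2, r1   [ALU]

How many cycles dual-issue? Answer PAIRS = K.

PAIRS = 4

#0 head=0: ld.MEM i0 no-port MEM/BR
#1 head=1: bne.BR+sll.ALU i1,i2 2-wide
#2 head=3: xor.ALU i3 WAW r1
#3 head=4: ld.MEM+add.ALU i4,i5 2-wide
#4 head=6: sub.ALU+or.ALU i6,i7 2-wide
#5 head=8: beq.BR+mulh.MUL i8,i9 2-wide
#6 head=10: or.ALU i10 tail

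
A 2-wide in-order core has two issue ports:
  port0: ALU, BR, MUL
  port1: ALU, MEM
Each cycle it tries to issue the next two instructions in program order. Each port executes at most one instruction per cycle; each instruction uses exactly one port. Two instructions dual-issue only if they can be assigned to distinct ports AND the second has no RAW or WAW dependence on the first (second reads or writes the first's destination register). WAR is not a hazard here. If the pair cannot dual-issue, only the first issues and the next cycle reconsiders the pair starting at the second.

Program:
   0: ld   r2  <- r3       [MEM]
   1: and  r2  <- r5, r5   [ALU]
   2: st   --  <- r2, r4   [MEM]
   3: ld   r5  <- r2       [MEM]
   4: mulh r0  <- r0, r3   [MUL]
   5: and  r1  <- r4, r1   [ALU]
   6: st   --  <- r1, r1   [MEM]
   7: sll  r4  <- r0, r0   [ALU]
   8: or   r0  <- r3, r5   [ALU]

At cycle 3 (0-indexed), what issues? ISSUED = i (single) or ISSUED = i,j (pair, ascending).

c0: i0 ld  WAW r2
c1: i1 and  RAW r2
c2: i2 st  no-port MEM/MEM
c3: i3+i4 ld;mulh  pair
c4: i5 and  RAW r1
c5: i6+i7 st;sll  pair
c6: i8 or  tail

ISSUED = 3,4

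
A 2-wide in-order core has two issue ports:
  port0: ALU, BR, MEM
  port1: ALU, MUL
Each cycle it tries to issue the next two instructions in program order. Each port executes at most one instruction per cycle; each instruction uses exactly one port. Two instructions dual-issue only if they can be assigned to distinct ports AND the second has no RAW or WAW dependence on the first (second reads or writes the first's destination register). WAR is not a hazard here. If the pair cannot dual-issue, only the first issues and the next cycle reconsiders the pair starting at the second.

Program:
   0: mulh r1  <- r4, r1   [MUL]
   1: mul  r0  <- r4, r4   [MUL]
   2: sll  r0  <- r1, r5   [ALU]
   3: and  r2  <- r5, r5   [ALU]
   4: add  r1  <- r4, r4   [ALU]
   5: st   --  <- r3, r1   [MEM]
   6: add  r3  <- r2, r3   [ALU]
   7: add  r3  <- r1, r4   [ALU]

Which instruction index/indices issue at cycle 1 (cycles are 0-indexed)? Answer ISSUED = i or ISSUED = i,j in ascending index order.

ISSUED = 1

0. mulh @i0  | no-port MUL/MUL
1. mul @i1  | WAW r0
2. sll/and @i2,i3  | dual
3. add @i4  | RAW r1
4. st/add @i5,i6  | dual
5. add @i7  | tail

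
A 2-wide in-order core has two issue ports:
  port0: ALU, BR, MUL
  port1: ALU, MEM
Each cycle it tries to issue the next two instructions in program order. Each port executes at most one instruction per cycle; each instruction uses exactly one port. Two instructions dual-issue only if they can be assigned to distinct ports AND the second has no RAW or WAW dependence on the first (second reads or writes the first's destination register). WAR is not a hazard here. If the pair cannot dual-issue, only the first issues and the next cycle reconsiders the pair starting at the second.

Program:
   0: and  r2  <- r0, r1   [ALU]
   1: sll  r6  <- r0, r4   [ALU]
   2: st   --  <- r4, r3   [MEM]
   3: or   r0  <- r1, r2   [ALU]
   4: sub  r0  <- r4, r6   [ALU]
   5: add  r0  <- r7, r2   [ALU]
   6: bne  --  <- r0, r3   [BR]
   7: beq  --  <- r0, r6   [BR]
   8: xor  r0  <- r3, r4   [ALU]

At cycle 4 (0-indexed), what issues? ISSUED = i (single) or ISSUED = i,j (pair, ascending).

ISSUED = 6

c0: i0,i1 and.ALU/sll.ALU  2-wide
c1: i2,i3 st.MEM/or.ALU  2-wide
c2: i4 sub.ALU  WAW r0
c3: i5 add.ALU  RAW r0
c4: i6 bne.BR  no-port BR/BR
c5: i7,i8 beq.BR/xor.ALU  2-wide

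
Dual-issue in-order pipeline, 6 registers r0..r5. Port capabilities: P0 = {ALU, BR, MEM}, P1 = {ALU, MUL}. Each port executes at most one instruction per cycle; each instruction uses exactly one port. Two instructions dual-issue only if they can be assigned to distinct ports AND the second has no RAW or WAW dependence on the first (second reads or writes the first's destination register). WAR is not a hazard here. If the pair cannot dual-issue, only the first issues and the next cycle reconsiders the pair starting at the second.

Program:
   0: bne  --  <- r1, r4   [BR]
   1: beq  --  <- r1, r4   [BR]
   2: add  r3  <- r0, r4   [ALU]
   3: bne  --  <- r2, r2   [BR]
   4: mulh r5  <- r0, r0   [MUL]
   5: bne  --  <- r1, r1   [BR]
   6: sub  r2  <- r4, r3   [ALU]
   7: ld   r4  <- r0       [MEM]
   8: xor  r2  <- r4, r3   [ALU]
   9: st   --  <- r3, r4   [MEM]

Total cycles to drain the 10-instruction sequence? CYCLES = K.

c0: i0 bne  no-port BR/BR
c1: i1,i2 beq;add  2-wide
c2: i3,i4 bne;mulh  2-wide
c3: i5,i6 bne;sub  2-wide
c4: i7 ld  RAW r4
c5: i8,i9 xor;st  2-wide

CYCLES = 6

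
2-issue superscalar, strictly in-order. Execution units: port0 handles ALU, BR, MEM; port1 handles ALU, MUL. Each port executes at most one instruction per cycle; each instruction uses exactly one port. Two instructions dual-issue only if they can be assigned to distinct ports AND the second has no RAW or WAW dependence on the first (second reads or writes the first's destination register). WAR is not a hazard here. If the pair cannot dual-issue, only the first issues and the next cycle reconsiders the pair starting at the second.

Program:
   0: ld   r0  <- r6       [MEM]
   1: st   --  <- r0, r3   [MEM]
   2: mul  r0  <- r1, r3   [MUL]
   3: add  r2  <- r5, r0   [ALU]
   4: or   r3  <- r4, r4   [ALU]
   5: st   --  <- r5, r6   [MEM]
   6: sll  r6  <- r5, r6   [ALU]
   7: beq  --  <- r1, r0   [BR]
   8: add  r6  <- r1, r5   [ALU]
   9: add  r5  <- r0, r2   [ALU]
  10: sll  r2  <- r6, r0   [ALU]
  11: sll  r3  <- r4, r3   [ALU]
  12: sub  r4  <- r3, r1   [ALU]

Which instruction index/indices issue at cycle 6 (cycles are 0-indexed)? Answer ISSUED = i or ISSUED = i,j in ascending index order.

#0 head=0: ld.MEM i0 no-port MEM/MEM
#1 head=1: st.MEM/mul.MUL i1,i2 pair
#2 head=3: add.ALU/or.ALU i3,i4 pair
#3 head=5: st.MEM/sll.ALU i5,i6 pair
#4 head=7: beq.BR/add.ALU i7,i8 pair
#5 head=9: add.ALU/sll.ALU i9,i10 pair
#6 head=11: sll.ALU i11 RAW r3
#7 head=12: sub.ALU i12 tail

ISSUED = 11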